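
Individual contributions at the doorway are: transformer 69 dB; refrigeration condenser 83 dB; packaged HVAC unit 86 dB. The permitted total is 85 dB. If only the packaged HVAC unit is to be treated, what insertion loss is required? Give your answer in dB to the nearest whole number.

The untreated sources together contribute 10^(69/10) + 10^(83/10) = 2.075e+08, i.e. 83.17 dB.
The limit corresponds to 10^(85/10) = 3.162e+08; subtracting the fixed part leaves 1.088e+08 for the packaged HVAC unit, i.e. 80.36 dB.
Required insertion loss = 86 − 80.36 = 5.64 dB.

6 dB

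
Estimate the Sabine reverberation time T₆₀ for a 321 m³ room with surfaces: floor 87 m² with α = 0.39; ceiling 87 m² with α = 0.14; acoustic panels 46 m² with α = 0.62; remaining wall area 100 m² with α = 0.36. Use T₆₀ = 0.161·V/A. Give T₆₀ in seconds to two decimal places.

Summing Sᵢαᵢ: 87·0.39 + 87·0.14 + 46·0.62 + 100·0.36 = 110.63 m².
T₆₀ = 0.161 × 321 / 110.63 = 0.467 s.

0.47 s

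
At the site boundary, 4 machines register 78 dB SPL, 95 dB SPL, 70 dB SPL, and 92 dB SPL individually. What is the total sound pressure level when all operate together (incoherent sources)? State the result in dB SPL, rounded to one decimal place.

96.8 dB SPL

Incoherent sources combine by intensity addition: L_total = 10·log₁₀(Σ 10^(L_i/10)).
Σ 10^(L/10) = 10^(78/10) + 10^(95/10) + 10^(70/10) + 10^(92/10) = 4.820e+09.
L_total = 10·log₁₀(4.820e+09) = 96.83 dB SPL.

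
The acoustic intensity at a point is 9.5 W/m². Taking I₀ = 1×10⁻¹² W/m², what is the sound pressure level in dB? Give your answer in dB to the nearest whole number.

Dividing by I₀ shifts the exponent by 12: I/I₀ = 9.5×10^12.
L = 10·(0.9777 + 12) = 129.78 dB.

130 dB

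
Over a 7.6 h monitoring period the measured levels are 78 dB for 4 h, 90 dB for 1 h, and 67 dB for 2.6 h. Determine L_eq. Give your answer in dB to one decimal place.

82.2 dB

The energy average is taken in the linear domain: L_eq = 10·log₁₀[(Σ tᵢ·10^(Lᵢ/10))/T], T = 7.6 h.
Σ tᵢ·10^(Lᵢ/10) = 4·10^(78/10) + 1·10^(90/10) + 2.6·10^(67/10) = 1.265e+09.
L_eq = 10·log₁₀(1.265e+09/7.6) = 82.21 dB.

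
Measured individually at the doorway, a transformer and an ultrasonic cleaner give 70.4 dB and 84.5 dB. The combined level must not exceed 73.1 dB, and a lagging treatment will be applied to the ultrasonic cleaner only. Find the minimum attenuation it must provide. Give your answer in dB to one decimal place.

Fixed contribution from the other source: Σ 10^(L/10) = 10^(70.4/10) = 1.096e+07 (70.40 dB).
To meet 73.1 dB overall, the treated ultrasonic cleaner may contribute at most 10^(73.1/10) − 1.096e+07 = 9.453e+06, i.e. 69.76 dB.
So the ultrasonic cleaner must be reduced from 84.5 to 69.76 dB: IL = 14.74 dB.

14.7 dB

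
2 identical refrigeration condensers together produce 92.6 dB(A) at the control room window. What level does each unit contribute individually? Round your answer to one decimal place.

2 equal contributions raise the level by 10·log₁₀ 2 = 3.010 dB, so each unit alone gives 92.6 − 3.010.

89.6 dB(A)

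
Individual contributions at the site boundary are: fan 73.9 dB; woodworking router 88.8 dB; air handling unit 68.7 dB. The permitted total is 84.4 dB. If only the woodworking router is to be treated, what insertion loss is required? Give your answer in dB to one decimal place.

Fixed contribution from the other sources: Σ 10^(L/10) = 10^(73.9/10) + 10^(68.7/10) = 3.196e+07 (75.05 dB).
The limit corresponds to 10^(84.4/10) = 2.754e+08; subtracting the fixed part leaves 2.435e+08 for the woodworking router, i.e. 83.86 dB.
So the woodworking router must be reduced from 88.8 to 83.86 dB: IL = 4.94 dB.

4.9 dB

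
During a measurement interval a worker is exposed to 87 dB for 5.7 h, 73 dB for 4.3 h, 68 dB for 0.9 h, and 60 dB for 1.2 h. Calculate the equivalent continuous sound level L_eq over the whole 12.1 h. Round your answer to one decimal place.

The energy average is taken in the linear domain: L_eq = 10·log₁₀[(Σ tᵢ·10^(Lᵢ/10))/T], T = 12.1 h.
Σ tᵢ·10^(Lᵢ/10) = 5.7·10^(87/10) + 4.3·10^(73/10) + 0.9·10^(68/10) + 1.2·10^(60/10) = 2.949e+09.
L_eq = 10·log₁₀(2.949e+09/12.1) = 83.87 dB.

83.9 dB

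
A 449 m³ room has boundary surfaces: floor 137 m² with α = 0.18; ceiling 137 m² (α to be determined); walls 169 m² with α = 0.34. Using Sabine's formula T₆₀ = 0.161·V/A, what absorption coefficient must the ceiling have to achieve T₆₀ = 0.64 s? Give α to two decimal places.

A = 0.161·V/T₆₀ = 0.161·449/0.64 = 112.95 m² sabins.
Absorption from the other surfaces = 137·0.18 + 169·0.34 = 82.12 m², so the ceiling must supply 30.83 m² over 137 m².
α = 30.83/137 = 0.225.

0.23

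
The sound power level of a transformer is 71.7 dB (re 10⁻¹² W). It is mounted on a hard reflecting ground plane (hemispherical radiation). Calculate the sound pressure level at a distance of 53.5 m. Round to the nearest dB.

The power spreads over a hemisphere of area 2π·r², so L_p = L_w − 10·log₁₀(2π·r²).
2π·r² = 1.798e+04 m², 10·log₁₀ of that is 42.549 dB.
L_p = 71.7 − 42.549 = 29.15 dB.

29 dB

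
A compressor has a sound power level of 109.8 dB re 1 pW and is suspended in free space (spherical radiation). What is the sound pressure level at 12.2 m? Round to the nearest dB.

Free-field spherical radiation: L_p = L_w − 10·log₁₀(4π·r²), r = 12.2 m.
4π·r² = 1870 m², 10·log₁₀ of that is 32.719 dB.
L_p = 109.8 − 32.719 = 77.08 dB.

77 dB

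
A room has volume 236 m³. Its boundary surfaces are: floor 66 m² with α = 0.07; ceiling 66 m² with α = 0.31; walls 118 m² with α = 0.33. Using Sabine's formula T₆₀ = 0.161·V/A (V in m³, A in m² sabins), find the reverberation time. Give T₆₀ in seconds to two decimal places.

A = Σ Sᵢαᵢ = 66·0.07 + 66·0.31 + 118·0.33 = 64.02 m².
T₆₀ = 0.161 × 236 / 64.02 = 0.594 s.

0.59 s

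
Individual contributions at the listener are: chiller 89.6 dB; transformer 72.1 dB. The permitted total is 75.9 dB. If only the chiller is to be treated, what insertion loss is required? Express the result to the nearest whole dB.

Everything except the chiller sums to 10^(72.1/10) = 1.622e+07 in linear terms, 72.10 dB.
The limit corresponds to 10^(75.9/10) = 3.890e+07; subtracting the fixed part leaves 2.269e+07 for the chiller, i.e. 73.56 dB.
So the chiller must be reduced from 89.6 to 73.56 dB: IL = 16.04 dB.

16 dB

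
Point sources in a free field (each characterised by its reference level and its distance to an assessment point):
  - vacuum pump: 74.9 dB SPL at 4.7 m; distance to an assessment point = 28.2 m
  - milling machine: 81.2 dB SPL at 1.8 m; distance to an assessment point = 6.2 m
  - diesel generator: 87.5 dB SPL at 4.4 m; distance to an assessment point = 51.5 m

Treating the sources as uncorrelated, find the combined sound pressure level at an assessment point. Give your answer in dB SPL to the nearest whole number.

Apply inverse-square spreading to bring every level to the receiver, then sum 10^(L/10).
vacuum pump: 74.9 − 20·log₁₀(28.2/4.7) = 74.9 − 15.56 = 59.34 dB SPL.
milling machine: 81.2 − 20·log₁₀(6.2/1.8) = 81.2 − 10.74 = 70.46 dB SPL.
diesel generator: 87.5 − 20·log₁₀(51.5/4.4) = 87.5 − 21.37 = 66.13 dB SPL.
Σ 10^(L/10) = 1.607e+07 → L_total = 10·log₁₀(1.607e+07) = 72.06 dB SPL.

72 dB SPL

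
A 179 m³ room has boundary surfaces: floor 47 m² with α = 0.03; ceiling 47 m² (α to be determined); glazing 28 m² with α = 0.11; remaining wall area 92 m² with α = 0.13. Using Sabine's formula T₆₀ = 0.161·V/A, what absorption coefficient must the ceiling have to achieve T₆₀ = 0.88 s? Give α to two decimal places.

A = 0.161·V/T₆₀ = 0.161·179/0.88 = 32.75 m² sabins.
Absorption from the other surfaces = 47·0.03 + 28·0.11 + 92·0.13 = 16.45 m², so the ceiling must supply 16.30 m² over 47 m².
α = 16.30/47 = 0.347.

0.35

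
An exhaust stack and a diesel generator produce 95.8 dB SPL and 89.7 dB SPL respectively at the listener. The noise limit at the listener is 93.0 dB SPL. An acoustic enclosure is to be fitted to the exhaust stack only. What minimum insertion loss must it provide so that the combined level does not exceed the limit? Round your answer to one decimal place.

5.5 dB

The untreated sources together contribute 10^(89.7/10) = 9.333e+08, i.e. 89.70 dB SPL.
The limit corresponds to 10^(93.0/10) = 1.995e+09; subtracting the fixed part leaves 1.062e+09 for the exhaust stack, i.e. 90.26 dB SPL.
Required insertion loss = 95.8 − 90.26 = 5.54 dB.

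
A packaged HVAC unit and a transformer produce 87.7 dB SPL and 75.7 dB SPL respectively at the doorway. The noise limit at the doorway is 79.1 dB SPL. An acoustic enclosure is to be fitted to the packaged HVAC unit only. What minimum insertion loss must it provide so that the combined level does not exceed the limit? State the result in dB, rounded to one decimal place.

Fixed contribution from the other source: Σ 10^(L/10) = 10^(75.7/10) = 3.715e+07 (75.70 dB SPL).
To meet 79.1 dB SPL overall, the treated packaged HVAC unit may contribute at most 10^(79.1/10) − 3.715e+07 = 4.413e+07, i.e. 76.45 dB SPL.
Required insertion loss = 87.7 − 76.45 = 11.25 dB.

11.3 dB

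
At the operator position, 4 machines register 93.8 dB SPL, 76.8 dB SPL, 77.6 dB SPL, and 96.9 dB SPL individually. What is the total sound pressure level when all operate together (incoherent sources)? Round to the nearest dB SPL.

For uncorrelated sources the intensities add, so convert each level to linear form, sum, and take 10·log₁₀ of the total.
Σ 10^(L/10) = 10^(93.8/10) + 10^(76.8/10) + 10^(77.6/10) + 10^(96.9/10) = 7.402e+09.
L_total = 10·log₁₀(7.402e+09) = 98.69 dB SPL.

99 dB SPL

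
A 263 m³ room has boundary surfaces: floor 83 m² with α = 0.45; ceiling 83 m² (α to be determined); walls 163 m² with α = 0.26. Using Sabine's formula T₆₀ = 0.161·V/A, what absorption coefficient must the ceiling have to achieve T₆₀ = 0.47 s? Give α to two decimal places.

Required total absorption A = 0.161·263/0.47 = 90.09 m².
Absorption from the other surfaces = 83·0.45 + 163·0.26 = 79.73 m², so the ceiling must supply 10.36 m² over 83 m².
α = 10.36/83 = 0.125.

0.12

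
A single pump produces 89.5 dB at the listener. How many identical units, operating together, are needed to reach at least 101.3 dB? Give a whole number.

16

N identical sources give L₁ + 10·log₁₀ N, so require 10·log₁₀ N ≥ 101.3 − 89.5 = 11.8 dB.
N ≥ 10^(11.8/10) = 15.136, so N = 16.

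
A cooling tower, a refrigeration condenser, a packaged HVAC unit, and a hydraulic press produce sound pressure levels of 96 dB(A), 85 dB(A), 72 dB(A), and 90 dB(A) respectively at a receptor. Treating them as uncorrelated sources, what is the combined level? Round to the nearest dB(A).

For uncorrelated sources the intensities add, so convert each level to linear form, sum, and take 10·log₁₀ of the total.
Σ 10^(L/10) = 10^(96/10) + 10^(85/10) + 10^(72/10) + 10^(90/10) = 5.313e+09.
L_total = 10·log₁₀(5.313e+09) = 97.25 dB(A).

97 dB(A)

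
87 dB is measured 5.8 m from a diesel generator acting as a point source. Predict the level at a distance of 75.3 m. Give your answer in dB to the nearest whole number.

65 dB

Point-source attenuation: ΔL = 20·log₁₀(r₂/r₁) = 20·log₁₀(75.3/5.8) = 22.267 dB.
L₂ = 87 − 20·log₁₀(75.3/5.8) = 87 − 22.267 = 64.73 dB.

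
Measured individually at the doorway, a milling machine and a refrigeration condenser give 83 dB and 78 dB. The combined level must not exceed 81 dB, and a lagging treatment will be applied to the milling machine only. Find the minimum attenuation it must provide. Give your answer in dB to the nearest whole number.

5 dB

The untreated sources together contribute 10^(78/10) = 6.310e+07, i.e. 78.00 dB.
To meet 81 dB overall, the treated milling machine may contribute at most 10^(81/10) − 6.310e+07 = 6.280e+07, i.e. 77.98 dB.
Required insertion loss = 83 − 77.98 = 5.02 dB.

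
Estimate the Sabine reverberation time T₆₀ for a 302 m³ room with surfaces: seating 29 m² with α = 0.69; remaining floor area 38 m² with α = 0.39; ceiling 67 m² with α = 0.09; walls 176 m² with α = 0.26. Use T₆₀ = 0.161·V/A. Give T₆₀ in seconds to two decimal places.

0.56 s

A = Σ Sᵢαᵢ = 29·0.69 + 38·0.39 + 67·0.09 + 176·0.26 = 86.62 m².
T₆₀ = 0.161 × 302 / 86.62 = 0.561 s.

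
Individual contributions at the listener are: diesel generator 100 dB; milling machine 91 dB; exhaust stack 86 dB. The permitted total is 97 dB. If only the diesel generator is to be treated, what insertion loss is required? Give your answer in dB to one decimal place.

4.7 dB

The untreated sources together contribute 10^(91/10) + 10^(86/10) = 1.657e+09, i.e. 92.19 dB.
The limit corresponds to 10^(97/10) = 5.012e+09; subtracting the fixed part leaves 3.355e+09 for the diesel generator, i.e. 95.26 dB.
So the diesel generator must be reduced from 100 to 95.26 dB: IL = 4.74 dB.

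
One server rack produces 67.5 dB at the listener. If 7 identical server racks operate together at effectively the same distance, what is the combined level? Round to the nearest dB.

76 dB

N identical incoherent sources raise the level by 10·log₁₀ N.
L_total = 67.5 + 10·log₁₀(7) = 67.5 + 8.451 = 75.95 dB.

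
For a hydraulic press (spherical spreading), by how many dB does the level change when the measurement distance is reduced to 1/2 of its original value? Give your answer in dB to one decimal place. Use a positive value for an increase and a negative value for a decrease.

+6.0 dB

Point-source spreading: ΔL = −20·log₁₀(r₂/r₁).
ΔL = −20·log₁₀(0.5) = +6.02 dB.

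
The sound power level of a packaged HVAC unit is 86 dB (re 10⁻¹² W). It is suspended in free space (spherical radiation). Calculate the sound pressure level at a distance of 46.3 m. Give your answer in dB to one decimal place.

41.7 dB

Free-field spherical radiation: L_p = L_w − 10·log₁₀(4π·r²), r = 46.3 m.
4π·r² = 2.694e+04 m², 10·log₁₀ of that is 44.304 dB.
L_p = 86 − 44.304 = 41.70 dB.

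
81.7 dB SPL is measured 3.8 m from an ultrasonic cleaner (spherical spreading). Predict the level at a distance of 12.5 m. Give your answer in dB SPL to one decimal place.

71.4 dB SPL

For a point source, L₂ = L₁ − 20·log₁₀(r₂/r₁).
L₂ = 81.7 − 20·log₁₀(12.5/3.8) = 81.7 − 10.343 = 71.36 dB SPL.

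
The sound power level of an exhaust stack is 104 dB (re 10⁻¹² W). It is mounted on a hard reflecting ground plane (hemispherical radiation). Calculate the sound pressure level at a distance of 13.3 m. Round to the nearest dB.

74 dB

The power spreads over a hemisphere of area 2π·r², so L_p = L_w − 10·log₁₀(2π·r²).
2π·r² = 1111 m², 10·log₁₀ of that is 30.459 dB.
L_p = 104 − 30.459 = 73.54 dB.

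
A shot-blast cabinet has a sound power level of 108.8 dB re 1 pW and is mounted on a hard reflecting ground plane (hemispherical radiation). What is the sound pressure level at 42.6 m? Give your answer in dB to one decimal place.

68.2 dB

L_p = L_w − 10·log₁₀(2π·r²) with r = 42.6 m.
2π·r² = 1.14e+04 m², 10·log₁₀ of that is 40.570 dB.
L_p = 108.8 − 40.570 = 68.23 dB.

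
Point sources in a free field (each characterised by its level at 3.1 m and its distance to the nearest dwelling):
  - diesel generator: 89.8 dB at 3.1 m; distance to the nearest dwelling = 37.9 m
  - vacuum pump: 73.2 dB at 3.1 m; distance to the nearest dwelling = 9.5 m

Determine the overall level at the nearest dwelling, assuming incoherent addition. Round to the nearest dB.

First find each source's level at the receiver (point-source: −20·log₁₀(r/r_ref)), then combine on an intensity basis.
diesel generator: 89.8 − 20·log₁₀(37.9/3.1) = 89.8 − 21.75 = 68.05 dB.
vacuum pump: 73.2 − 20·log₁₀(9.5/3.1) = 73.2 − 9.73 = 63.47 dB.
Σ 10^(L/10) = 8.614e+06 → L_total = 10·log₁₀(8.614e+06) = 69.35 dB.

69 dB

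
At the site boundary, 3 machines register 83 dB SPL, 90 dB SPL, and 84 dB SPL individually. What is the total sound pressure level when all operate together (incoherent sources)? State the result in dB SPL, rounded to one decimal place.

For uncorrelated sources the intensities add, so convert each level to linear form, sum, and take 10·log₁₀ of the total.
Σ 10^(L/10) = 10^(83/10) + 10^(90/10) + 10^(84/10) = 1.451e+09.
L_total = 10·log₁₀(1.451e+09) = 91.62 dB SPL.

91.6 dB SPL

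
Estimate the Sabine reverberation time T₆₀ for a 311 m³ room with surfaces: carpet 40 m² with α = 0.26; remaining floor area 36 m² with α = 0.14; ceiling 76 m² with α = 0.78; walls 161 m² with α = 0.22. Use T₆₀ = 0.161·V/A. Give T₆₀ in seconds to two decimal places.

0.45 s

A = Σ Sᵢαᵢ = 40·0.26 + 36·0.14 + 76·0.78 + 161·0.22 = 110.14 m².
T₆₀ = 0.161·V/A = 0.161·311/110.14 = 0.455 s.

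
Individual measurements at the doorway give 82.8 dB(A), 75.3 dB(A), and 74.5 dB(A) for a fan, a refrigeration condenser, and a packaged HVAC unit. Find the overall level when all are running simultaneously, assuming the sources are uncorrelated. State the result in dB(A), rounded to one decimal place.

For uncorrelated sources the intensities add, so convert each level to linear form, sum, and take 10·log₁₀ of the total.
Σ 10^(L/10) = 10^(82.8/10) + 10^(75.3/10) + 10^(74.5/10) = 2.526e+08.
L_total = 10·log₁₀(2.526e+08) = 84.02 dB(A).

84.0 dB(A)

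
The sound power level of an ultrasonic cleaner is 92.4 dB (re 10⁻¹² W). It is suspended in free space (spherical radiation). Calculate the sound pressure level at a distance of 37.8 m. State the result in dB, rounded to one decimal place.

L_p = L_w − 10·log₁₀(4π·r²) with r = 37.8 m.
4π·r² = 1.796e+04 m², 10·log₁₀ of that is 42.542 dB.
L_p = 92.4 − 42.542 = 49.86 dB.

49.9 dB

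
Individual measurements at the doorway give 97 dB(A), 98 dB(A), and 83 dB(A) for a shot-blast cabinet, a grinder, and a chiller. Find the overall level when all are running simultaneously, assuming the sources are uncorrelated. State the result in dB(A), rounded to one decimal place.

For uncorrelated sources the intensities add, so convert each level to linear form, sum, and take 10·log₁₀ of the total.
Σ 10^(L/10) = 10^(97/10) + 10^(98/10) + 10^(83/10) = 1.152e+10.
L_total = 10·log₁₀(1.152e+10) = 100.61 dB(A).

100.6 dB(A)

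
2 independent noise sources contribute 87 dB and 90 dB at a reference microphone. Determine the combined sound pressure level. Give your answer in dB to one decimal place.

Incoherent sources combine by intensity addition: L_total = 10·log₁₀(Σ 10^(L_i/10)).
Σ 10^(L/10) = 10^(87/10) + 10^(90/10) = 1.501e+09.
L_total = 10·log₁₀(1.501e+09) = 91.76 dB.

91.8 dB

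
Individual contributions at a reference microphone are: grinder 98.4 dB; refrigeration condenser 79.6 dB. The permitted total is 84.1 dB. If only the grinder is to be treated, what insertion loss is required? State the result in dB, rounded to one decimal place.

16.2 dB

Fixed contribution from the other source: Σ 10^(L/10) = 10^(79.6/10) = 9.120e+07 (79.60 dB).
The limit corresponds to 10^(84.1/10) = 2.570e+08; subtracting the fixed part leaves 1.658e+08 for the grinder, i.e. 82.20 dB.
So the grinder must be reduced from 98.4 to 82.20 dB: IL = 16.20 dB.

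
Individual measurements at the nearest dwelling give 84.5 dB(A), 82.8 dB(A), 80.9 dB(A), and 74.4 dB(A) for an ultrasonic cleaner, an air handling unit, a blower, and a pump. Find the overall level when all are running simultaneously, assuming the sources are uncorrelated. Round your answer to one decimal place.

87.9 dB(A)

Incoherent sources combine by intensity addition: L_total = 10·log₁₀(Σ 10^(L_i/10)).
Σ 10^(L/10) = 10^(84.5/10) + 10^(82.8/10) + 10^(80.9/10) + 10^(74.4/10) = 6.230e+08.
L_total = 10·log₁₀(6.230e+08) = 87.94 dB(A).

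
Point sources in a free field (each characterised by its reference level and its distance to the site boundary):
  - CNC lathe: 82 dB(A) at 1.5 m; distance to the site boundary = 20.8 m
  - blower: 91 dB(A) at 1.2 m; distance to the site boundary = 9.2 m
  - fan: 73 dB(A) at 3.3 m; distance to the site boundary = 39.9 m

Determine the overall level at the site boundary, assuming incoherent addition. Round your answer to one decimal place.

73.5 dB(A)

Propagate each source to the receiver with L = L_ref − 20·log₁₀(r/r_ref), then add intensities.
CNC lathe: 82 − 20·log₁₀(20.8/1.5) = 82 − 22.84 = 59.16 dB(A).
blower: 91 − 20·log₁₀(9.2/1.2) = 91 − 17.69 = 73.31 dB(A).
fan: 73 − 20·log₁₀(39.9/3.3) = 73 − 21.65 = 51.35 dB(A).
Σ 10^(L/10) = 2.238e+07 → L_total = 10·log₁₀(2.238e+07) = 73.50 dB(A).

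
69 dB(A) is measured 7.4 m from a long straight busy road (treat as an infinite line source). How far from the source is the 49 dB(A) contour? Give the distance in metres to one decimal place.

740.0 m

The 20.0 dB drop corresponds to a distance ratio of 10^(20.0/10) for a line source.
r₂ = 7.4·10^((69−49)/10) = 7.4·10^(20.0/10) = 740.00 m.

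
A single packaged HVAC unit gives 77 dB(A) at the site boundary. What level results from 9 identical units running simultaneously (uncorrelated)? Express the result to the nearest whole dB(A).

L_total = L₁ + 10·log₁₀ N for N identical incoherent sources.
L_total = 77 + 10·log₁₀(9) = 77 + 9.542 = 86.54 dB(A).

87 dB(A)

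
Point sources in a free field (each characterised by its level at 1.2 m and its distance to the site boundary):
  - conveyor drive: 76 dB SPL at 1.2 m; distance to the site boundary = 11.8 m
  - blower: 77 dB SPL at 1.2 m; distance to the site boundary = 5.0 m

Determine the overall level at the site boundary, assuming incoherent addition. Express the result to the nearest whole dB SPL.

65 dB SPL

Propagate each source to the receiver with L = L_ref − 20·log₁₀(r/r_ref), then add intensities.
conveyor drive: 76 − 20·log₁₀(11.8/1.2) = 76 − 19.85 = 56.15 dB SPL.
blower: 77 − 20·log₁₀(5.0/1.2) = 77 − 12.40 = 64.60 dB SPL.
Σ 10^(L/10) = 3.299e+06 → L_total = 10·log₁₀(3.299e+06) = 65.18 dB SPL.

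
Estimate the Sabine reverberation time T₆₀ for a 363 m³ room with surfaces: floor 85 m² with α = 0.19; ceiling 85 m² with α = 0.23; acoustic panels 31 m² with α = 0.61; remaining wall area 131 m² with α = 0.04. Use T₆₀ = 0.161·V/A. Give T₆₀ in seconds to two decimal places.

Summing Sᵢαᵢ: 85·0.19 + 85·0.23 + 31·0.61 + 131·0.04 = 59.85 m².
T₆₀ = 0.161·V/A = 0.161·363/59.85 = 0.976 s.

0.98 s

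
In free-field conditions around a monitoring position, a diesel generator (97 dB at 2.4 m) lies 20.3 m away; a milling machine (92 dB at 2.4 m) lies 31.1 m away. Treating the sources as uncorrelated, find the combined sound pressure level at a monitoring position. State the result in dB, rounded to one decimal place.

Apply inverse-square spreading to bring every level to the receiver, then sum 10^(L/10).
diesel generator: 97 − 20·log₁₀(20.3/2.4) = 97 − 18.55 = 78.45 dB.
milling machine: 92 − 20·log₁₀(31.1/2.4) = 92 − 22.25 = 69.75 dB.
Σ 10^(L/10) = 7.949e+07 → L_total = 10·log₁₀(7.949e+07) = 79.00 dB.

79.0 dB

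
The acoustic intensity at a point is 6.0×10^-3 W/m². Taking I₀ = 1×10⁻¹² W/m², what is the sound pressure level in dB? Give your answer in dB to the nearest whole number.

I/I₀ = 6.0×10^-3/10⁻¹² = 6.0×10^9, and L = 10·log₁₀(I/I₀).
L = 10·(0.7782 + 9) = 97.78 dB.

98 dB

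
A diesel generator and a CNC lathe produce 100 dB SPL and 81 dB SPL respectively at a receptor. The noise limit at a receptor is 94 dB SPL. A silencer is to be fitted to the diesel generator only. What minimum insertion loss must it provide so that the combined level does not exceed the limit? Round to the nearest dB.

6 dB

The untreated sources together contribute 10^(81/10) = 1.259e+08, i.e. 81.00 dB SPL.
The limit corresponds to 10^(94/10) = 2.512e+09; subtracting the fixed part leaves 2.386e+09 for the diesel generator, i.e. 93.78 dB SPL.
Required insertion loss = 100 − 93.78 = 6.22 dB.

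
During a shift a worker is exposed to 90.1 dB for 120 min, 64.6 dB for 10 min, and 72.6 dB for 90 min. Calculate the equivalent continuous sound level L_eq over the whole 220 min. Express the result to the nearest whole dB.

Weight each interval's intensity by its duration and average over T = 220 min:
Σ tᵢ·10^(Lᵢ/10) = 120·10^(90.1/10) + 10·10^(64.6/10) + 90·10^(72.6/10) = 1.245e+11.
L_eq = 10·log₁₀(1.245e+11/220) = 87.53 dB.

88 dB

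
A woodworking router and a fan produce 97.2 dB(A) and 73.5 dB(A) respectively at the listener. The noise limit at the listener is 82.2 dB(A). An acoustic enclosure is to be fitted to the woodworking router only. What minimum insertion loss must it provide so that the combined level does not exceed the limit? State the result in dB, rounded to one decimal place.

Everything except the woodworking router sums to 10^(73.5/10) = 2.239e+07 in linear terms, 73.50 dB(A).
To meet 82.2 dB(A) overall, the treated woodworking router may contribute at most 10^(82.2/10) − 2.239e+07 = 1.436e+08, i.e. 81.57 dB(A).
So the woodworking router must be reduced from 97.2 to 81.57 dB(A): IL = 15.63 dB.

15.6 dB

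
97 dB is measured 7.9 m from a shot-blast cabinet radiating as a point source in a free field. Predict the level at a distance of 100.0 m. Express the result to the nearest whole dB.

Point-source attenuation: ΔL = 20·log₁₀(r₂/r₁) = 20·log₁₀(100.0/7.9) = 22.047 dB.
L₂ = 97 − 20·log₁₀(100.0/7.9) = 97 − 22.047 = 74.95 dB.

75 dB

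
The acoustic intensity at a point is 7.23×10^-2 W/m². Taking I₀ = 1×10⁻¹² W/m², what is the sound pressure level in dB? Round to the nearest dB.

109 dB

L = 10·log₁₀(I/I₀) = 10·log₁₀(7.23×10^-2/10⁻¹²) = 10·log₁₀(7.23×10^10).
L = 10·(0.8591 + 10) = 108.59 dB.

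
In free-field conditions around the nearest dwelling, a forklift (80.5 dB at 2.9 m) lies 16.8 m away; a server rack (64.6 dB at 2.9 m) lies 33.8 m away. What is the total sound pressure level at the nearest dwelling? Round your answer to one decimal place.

Propagate each source to the receiver with L = L_ref − 20·log₁₀(r/r_ref), then add intensities.
forklift: 80.5 − 20·log₁₀(16.8/2.9) = 80.5 − 15.26 = 65.24 dB.
server rack: 64.6 − 20·log₁₀(33.8/2.9) = 64.6 − 21.33 = 43.27 dB.
Σ 10^(L/10) = 3.365e+06 → L_total = 10·log₁₀(3.365e+06) = 65.27 dB.

65.3 dB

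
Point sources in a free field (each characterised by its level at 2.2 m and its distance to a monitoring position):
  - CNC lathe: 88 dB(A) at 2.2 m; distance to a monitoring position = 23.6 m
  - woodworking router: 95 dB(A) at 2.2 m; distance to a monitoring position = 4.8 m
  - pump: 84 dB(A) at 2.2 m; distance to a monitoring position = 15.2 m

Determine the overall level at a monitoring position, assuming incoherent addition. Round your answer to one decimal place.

Apply inverse-square spreading to bring every level to the receiver, then sum 10^(L/10).
CNC lathe: 88 − 20·log₁₀(23.6/2.2) = 88 − 20.61 = 67.39 dB(A).
woodworking router: 95 − 20·log₁₀(4.8/2.2) = 95 − 6.78 = 88.22 dB(A).
pump: 84 − 20·log₁₀(15.2/2.2) = 84 − 16.79 = 67.21 dB(A).
Σ 10^(L/10) = 6.750e+08 → L_total = 10·log₁₀(6.750e+08) = 88.29 dB(A).

88.3 dB(A)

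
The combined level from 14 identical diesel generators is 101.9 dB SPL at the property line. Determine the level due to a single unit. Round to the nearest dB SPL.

90 dB SPL

Dividing the total intensity by 14 lowers the level by 10·log₁₀ 14 = 11.461 dB: L₁ = 101.9 − 11.461.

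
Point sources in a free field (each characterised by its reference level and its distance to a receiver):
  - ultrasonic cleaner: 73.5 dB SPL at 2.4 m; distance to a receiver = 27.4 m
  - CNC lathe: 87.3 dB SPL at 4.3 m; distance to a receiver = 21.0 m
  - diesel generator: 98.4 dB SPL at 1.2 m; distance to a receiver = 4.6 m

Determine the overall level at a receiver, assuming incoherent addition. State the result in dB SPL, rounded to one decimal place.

Apply inverse-square spreading to bring every level to the receiver, then sum 10^(L/10).
ultrasonic cleaner: 73.5 − 20·log₁₀(27.4/2.4) = 73.5 − 21.15 = 52.35 dB SPL.
CNC lathe: 87.3 − 20·log₁₀(21.0/4.3) = 87.3 − 13.78 = 73.52 dB SPL.
diesel generator: 98.4 − 20·log₁₀(4.6/1.2) = 98.4 − 11.67 = 86.73 dB SPL.
Σ 10^(L/10) = 4.935e+08 → L_total = 10·log₁₀(4.935e+08) = 86.93 dB SPL.

86.9 dB SPL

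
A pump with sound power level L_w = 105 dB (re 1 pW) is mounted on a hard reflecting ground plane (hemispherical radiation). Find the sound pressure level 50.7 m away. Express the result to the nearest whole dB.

Free-field hemispherical radiation: L_p = L_w − 10·log₁₀(2π·r²), r = 50.7 m.
2π·r² = 1.615e+04 m², 10·log₁₀ of that is 42.082 dB.
L_p = 105 − 42.082 = 62.92 dB.

63 dB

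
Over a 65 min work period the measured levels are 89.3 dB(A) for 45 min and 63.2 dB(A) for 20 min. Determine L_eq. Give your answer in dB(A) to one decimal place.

The energy average is taken in the linear domain: L_eq = 10·log₁₀[(Σ tᵢ·10^(Lᵢ/10))/T], T = 65 min.
Σ tᵢ·10^(Lᵢ/10) = 45·10^(89.3/10) + 20·10^(63.2/10) = 3.834e+10.
L_eq = 10·log₁₀(3.834e+10/65) = 87.71 dB(A).

87.7 dB(A)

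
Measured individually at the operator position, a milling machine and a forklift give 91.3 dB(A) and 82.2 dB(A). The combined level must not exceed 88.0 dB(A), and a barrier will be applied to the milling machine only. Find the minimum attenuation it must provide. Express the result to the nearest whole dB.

The untreated sources together contribute 10^(82.2/10) = 1.660e+08, i.e. 82.20 dB(A).
To meet 88.0 dB(A) overall, the treated milling machine may contribute at most 10^(88.0/10) − 1.660e+08 = 4.650e+08, i.e. 86.67 dB(A).
Required insertion loss = 91.3 − 86.67 = 4.63 dB.

5 dB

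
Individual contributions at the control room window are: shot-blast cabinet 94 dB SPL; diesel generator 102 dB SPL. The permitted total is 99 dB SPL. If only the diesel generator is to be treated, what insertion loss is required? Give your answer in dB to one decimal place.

Fixed contribution from the other source: Σ 10^(L/10) = 10^(94/10) = 2.512e+09 (94.00 dB SPL).
The limit corresponds to 10^(99/10) = 7.943e+09; subtracting the fixed part leaves 5.431e+09 for the diesel generator, i.e. 97.35 dB SPL.
So the diesel generator must be reduced from 102 to 97.35 dB SPL: IL = 4.65 dB.

4.7 dB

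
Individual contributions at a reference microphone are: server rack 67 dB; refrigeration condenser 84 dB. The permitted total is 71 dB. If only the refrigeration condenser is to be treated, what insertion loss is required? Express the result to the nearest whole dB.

Fixed contribution from the other source: Σ 10^(L/10) = 10^(67/10) = 5.012e+06 (67.00 dB).
To meet 71 dB overall, the treated refrigeration condenser may contribute at most 10^(71/10) − 5.012e+06 = 7.577e+06, i.e. 68.80 dB.
So the refrigeration condenser must be reduced from 84 to 68.80 dB: IL = 15.20 dB.

15 dB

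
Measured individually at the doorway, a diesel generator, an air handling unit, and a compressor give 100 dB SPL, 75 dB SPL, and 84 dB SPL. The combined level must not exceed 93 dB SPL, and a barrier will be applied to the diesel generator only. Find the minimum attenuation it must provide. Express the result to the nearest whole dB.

Fixed contribution from the other sources: Σ 10^(L/10) = 10^(75/10) + 10^(84/10) = 2.828e+08 (84.51 dB SPL).
The limit corresponds to 10^(93/10) = 1.995e+09; subtracting the fixed part leaves 1.712e+09 for the diesel generator, i.e. 92.34 dB SPL.
Required insertion loss = 100 − 92.34 = 7.66 dB.

8 dB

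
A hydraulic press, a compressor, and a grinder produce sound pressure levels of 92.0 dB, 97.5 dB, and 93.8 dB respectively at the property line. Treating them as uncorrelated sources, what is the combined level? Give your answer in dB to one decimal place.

For uncorrelated sources the intensities add, so convert each level to linear form, sum, and take 10·log₁₀ of the total.
Σ 10^(L/10) = 10^(92.0/10) + 10^(97.5/10) + 10^(93.8/10) = 9.607e+09.
L_total = 10·log₁₀(9.607e+09) = 99.83 dB.

99.8 dB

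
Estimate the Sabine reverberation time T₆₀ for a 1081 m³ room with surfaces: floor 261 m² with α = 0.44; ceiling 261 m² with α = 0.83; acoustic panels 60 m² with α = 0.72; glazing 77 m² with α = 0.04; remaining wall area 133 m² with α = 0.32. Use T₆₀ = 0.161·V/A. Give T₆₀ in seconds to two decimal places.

Total absorption A = 261·0.44 + 261·0.83 + 60·0.72 + 77·0.04 + 133·0.32 = 420.31 m² sabins.
T₆₀ = 0.161 × 1081 / 420.31 = 0.414 s.

0.41 s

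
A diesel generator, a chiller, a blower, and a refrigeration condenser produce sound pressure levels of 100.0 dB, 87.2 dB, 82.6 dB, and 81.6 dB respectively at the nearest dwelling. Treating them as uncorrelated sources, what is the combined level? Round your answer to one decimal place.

For uncorrelated sources the intensities add, so convert each level to linear form, sum, and take 10·log₁₀ of the total.
Σ 10^(L/10) = 10^(100.0/10) + 10^(87.2/10) + 10^(82.6/10) + 10^(81.6/10) = 1.085e+10.
L_total = 10·log₁₀(1.085e+10) = 100.35 dB.

100.4 dB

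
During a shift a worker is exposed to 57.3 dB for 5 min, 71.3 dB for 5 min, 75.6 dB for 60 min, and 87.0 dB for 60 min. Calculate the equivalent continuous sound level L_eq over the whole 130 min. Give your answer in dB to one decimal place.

84.0 dB

The energy average is taken in the linear domain: L_eq = 10·log₁₀[(Σ tᵢ·10^(Lᵢ/10))/T], T = 130 min.
Σ tᵢ·10^(Lᵢ/10) = 5·10^(57.3/10) + 5·10^(71.3/10) + 60·10^(75.6/10) + 60·10^(87.0/10) = 3.232e+10.
L_eq = 10·log₁₀(3.232e+10/130) = 83.96 dB.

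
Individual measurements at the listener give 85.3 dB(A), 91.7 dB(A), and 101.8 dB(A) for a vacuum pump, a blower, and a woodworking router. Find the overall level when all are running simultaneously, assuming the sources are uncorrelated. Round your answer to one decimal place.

Incoherent sources combine by intensity addition: L_total = 10·log₁₀(Σ 10^(L_i/10)).
Σ 10^(L/10) = 10^(85.3/10) + 10^(91.7/10) + 10^(101.8/10) = 1.695e+10.
L_total = 10·log₁₀(1.695e+10) = 102.29 dB(A).

102.3 dB(A)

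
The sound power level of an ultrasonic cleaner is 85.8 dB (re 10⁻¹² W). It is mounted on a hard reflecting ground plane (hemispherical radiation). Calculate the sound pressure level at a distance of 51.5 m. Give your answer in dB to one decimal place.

43.6 dB

L_p = L_w − 10·log₁₀(2π·r²) with r = 51.5 m.
2π·r² = 1.666e+04 m², 10·log₁₀ of that is 42.218 dB.
L_p = 85.8 − 42.218 = 43.58 dB.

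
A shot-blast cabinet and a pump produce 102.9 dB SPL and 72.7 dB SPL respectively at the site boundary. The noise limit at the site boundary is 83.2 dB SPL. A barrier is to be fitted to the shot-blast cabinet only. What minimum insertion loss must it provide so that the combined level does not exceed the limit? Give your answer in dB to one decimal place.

20.1 dB

Fixed contribution from the other source: Σ 10^(L/10) = 10^(72.7/10) = 1.862e+07 (72.70 dB SPL).
To meet 83.2 dB SPL overall, the treated shot-blast cabinet may contribute at most 10^(83.2/10) − 1.862e+07 = 1.903e+08, i.e. 82.79 dB SPL.
Required insertion loss = 102.9 − 82.79 = 20.11 dB.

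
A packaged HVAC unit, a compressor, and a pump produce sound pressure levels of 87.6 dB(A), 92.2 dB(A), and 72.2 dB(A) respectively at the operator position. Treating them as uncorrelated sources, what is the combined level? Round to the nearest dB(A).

For uncorrelated sources the intensities add, so convert each level to linear form, sum, and take 10·log₁₀ of the total.
Σ 10^(L/10) = 10^(87.6/10) + 10^(92.2/10) + 10^(72.2/10) = 2.252e+09.
L_total = 10·log₁₀(2.252e+09) = 93.52 dB(A).

94 dB(A)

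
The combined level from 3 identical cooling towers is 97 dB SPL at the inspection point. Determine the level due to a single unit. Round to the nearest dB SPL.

For N identical incoherent sources L_total = L₁ + 10·log₁₀ N, so L₁ = 97 − 10·log₁₀(3) = 97 − 4.771.

92 dB SPL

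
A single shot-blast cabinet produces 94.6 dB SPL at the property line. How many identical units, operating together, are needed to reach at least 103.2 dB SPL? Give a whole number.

The shortfall is 103.2 − 94.6 = 8.6 dB, and N units add 10·log₁₀ N, so need 10·log₁₀ N ≥ 8.6.
N ≥ 10^(8.6/10) = 7.244, so N = 8.

8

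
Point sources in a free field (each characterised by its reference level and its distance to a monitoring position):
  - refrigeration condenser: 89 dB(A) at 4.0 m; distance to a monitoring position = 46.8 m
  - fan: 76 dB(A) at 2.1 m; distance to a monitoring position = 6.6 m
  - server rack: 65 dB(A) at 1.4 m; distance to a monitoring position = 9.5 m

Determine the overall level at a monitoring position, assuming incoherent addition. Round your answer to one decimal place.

70.0 dB(A)

First find each source's level at the receiver (point-source: −20·log₁₀(r/r_ref)), then combine on an intensity basis.
refrigeration condenser: 89 − 20·log₁₀(46.8/4.0) = 89 − 21.36 = 67.64 dB(A).
fan: 76 − 20·log₁₀(6.6/2.1) = 76 − 9.95 = 66.05 dB(A).
server rack: 65 − 20·log₁₀(9.5/1.4) = 65 − 16.63 = 48.37 dB(A).
Σ 10^(L/10) = 9.902e+06 → L_total = 10·log₁₀(9.902e+06) = 69.96 dB(A).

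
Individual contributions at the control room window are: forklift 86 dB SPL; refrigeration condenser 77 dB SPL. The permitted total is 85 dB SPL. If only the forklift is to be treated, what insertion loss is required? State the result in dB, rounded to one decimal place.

1.7 dB

The untreated sources together contribute 10^(77/10) = 5.012e+07, i.e. 77.00 dB SPL.
To meet 85 dB SPL overall, the treated forklift may contribute at most 10^(85/10) − 5.012e+07 = 2.661e+08, i.e. 84.25 dB SPL.
So the forklift must be reduced from 86 to 84.25 dB SPL: IL = 1.75 dB.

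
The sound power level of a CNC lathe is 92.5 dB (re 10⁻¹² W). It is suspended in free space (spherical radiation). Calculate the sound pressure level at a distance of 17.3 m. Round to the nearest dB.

The power spreads over a sphere of area 4π·r², so L_p = L_w − 10·log₁₀(4π·r²).
4π·r² = 3761 m², 10·log₁₀ of that is 35.753 dB.
L_p = 92.5 − 35.753 = 56.75 dB.

57 dB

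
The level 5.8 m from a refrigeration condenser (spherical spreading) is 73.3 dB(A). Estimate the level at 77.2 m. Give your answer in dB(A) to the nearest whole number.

Spherical spreading from a point source gives a 20·log₁₀(r₂/r₁) drop.
L₂ = 73.3 − 20·log₁₀(77.2/5.8) = 73.3 − 22.484 = 50.82 dB(A).

51 dB(A)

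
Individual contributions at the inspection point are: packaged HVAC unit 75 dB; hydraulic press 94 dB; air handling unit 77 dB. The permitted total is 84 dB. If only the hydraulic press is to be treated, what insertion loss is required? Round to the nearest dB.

Fixed contribution from the other sources: Σ 10^(L/10) = 10^(75/10) + 10^(77/10) = 8.174e+07 (79.12 dB).
The limit corresponds to 10^(84/10) = 2.512e+08; subtracting the fixed part leaves 1.694e+08 for the hydraulic press, i.e. 82.29 dB.
So the hydraulic press must be reduced from 94 to 82.29 dB: IL = 11.71 dB.

12 dB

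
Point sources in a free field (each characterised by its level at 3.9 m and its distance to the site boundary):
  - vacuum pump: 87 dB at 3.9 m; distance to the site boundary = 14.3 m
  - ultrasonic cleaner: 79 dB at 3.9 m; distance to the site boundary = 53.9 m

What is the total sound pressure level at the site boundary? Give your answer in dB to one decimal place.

First find each source's level at the receiver (point-source: −20·log₁₀(r/r_ref)), then combine on an intensity basis.
vacuum pump: 87 − 20·log₁₀(14.3/3.9) = 87 − 11.29 = 75.71 dB.
ultrasonic cleaner: 79 − 20·log₁₀(53.9/3.9) = 79 − 22.81 = 56.19 dB.
Σ 10^(L/10) = 3.769e+07 → L_total = 10·log₁₀(3.769e+07) = 75.76 dB.

75.8 dB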